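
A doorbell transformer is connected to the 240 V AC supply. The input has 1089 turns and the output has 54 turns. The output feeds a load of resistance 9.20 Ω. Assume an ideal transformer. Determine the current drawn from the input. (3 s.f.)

V_out = V_in × N_out/N_in = 240 × 54/1089 = 11.901 V.
I_out = V_out/R = 11.901/9.20 = 1.2936 A.
For an ideal transformer I_in N_in = I_out N_out, so I_in = 1.2936 × 54/1089 = 0.0641 A.

I_in ≈ 0.0641 A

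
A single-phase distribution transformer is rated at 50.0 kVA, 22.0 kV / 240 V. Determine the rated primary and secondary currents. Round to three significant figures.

I_p = S/V_p = 50000/22000 = 2.27 A.
I_s = S/V_s = 50000/240 = 208 A.

I_p ≈ 2.27 A, I_s ≈ 208 A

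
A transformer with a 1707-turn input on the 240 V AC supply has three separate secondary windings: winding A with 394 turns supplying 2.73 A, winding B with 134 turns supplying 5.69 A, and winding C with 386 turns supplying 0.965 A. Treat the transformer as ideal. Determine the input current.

I_in ≈ 1.30 A

V_A = 240 × 394/1707 = 55.395 V; V_B = 240 × 134/1707 = 18.840 V; V_C = 240 × 386/1707 = 54.271 V.
P_out = V_A I_A + V_B I_B + V_C I_C = 55.395×2.73 + 18.840×5.69 + 54.271×0.965 = 151.23 + 107.20 + 52.371 = 310.80 W.
Ideal ⇒ P_in = P_out, so I_in = P_out/V_in = 310.80/240 = 1.30 A.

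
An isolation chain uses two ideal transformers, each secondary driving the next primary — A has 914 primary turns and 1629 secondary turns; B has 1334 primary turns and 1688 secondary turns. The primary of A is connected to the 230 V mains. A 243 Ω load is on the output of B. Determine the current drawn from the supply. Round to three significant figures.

I_supply ≈ 4.81 A

Secondary of A: V = 230.00 × 1629/914 = 409.92 V.
Secondary of B: V = 409.92 × 1688/1334 = 518.70 V.
I_load = 518.70/243 = 2.1346 A, so P_out = 518.70 × 2.1346 = 1107.2 W.
All ideal ⇒ P_in = P_out, so I_supply = 1107.2/230 = 4.81 A.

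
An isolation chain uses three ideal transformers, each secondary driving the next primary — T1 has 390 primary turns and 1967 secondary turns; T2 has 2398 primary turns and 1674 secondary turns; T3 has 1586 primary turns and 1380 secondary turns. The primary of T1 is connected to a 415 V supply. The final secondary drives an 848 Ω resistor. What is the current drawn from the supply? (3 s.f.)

I_supply ≈ 4.59 A

Secondary of T1: V = 415.00 × 1967/390 = 2093.1 V.
Secondary of T2: V = 2093.1 × 1674/2398 = 1461.1 V.
Secondary of T3: V = 1461.1 × 1380/1586 = 1271.4 V.
I_load = 1271.4/848 = 1.4993 A, so P_out = 1271.4 × 1.4993 = 1906.1 W.
All ideal ⇒ P_in = P_out, so I_supply = 1906.1/415 = 4.59 A.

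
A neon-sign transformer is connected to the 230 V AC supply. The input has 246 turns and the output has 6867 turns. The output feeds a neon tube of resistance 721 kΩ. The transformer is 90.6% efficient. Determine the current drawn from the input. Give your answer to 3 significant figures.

V_out = 230 × 6867/246 = 6420.4 V.
I_out = V_out/R = 6420.4/721000 = 0.0089048 A.
P_out = V_out I_out = 6420.4 × 0.0089048 = 57.172 W.
P_in = P_out/η = 57.172/0.906 = 63.104 W.
I_in = P_in/V_in = 63.104/230 = 0.274 A.

I_in ≈ 0.274 A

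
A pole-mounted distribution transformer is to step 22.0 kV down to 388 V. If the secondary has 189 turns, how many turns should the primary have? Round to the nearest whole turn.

N_p = 10716 turns

N_p/N_s = V_p/V_s, so N_p = 189 × 22000/388 = 10716.5 ≈ 10716 turns.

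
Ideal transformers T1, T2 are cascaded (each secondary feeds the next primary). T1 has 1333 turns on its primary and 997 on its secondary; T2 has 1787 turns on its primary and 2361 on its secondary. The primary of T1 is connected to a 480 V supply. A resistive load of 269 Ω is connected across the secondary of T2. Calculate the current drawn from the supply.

Secondary of T1: V = 480.00 × 997/1333 = 359.01 V.
Secondary of T2: V = 359.01 × 2361/1787 = 474.33 V.
I_load = 474.33/269 = 1.7633 A, so P_out = 474.33 × 1.7633 = 836.38 W.
All ideal ⇒ P_in = P_out, so I_supply = 836.38/480 = 1.74 A.

I_supply ≈ 1.74 A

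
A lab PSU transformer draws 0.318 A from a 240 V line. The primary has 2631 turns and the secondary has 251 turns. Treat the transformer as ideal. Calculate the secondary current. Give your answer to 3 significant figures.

I_s ≈ 3.33 A

I_s/I_p = N_p/N_s, so I_s = 0.318 × 2631/251 = 3.33 A.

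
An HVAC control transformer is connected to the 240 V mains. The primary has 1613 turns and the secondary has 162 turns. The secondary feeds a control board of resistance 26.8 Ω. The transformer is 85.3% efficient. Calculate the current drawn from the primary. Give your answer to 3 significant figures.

I_p ≈ 0.106 A

V_s = 240 × 162/1613 = 24.104 V.
I_s = V_s/R = 24.104/26.8 = 0.89941 A.
P_out = V_s I_s = 24.104 × 0.89941 = 21.679 W.
P_in = P_out/η = 21.679/0.853 = 25.416 W.
I_p = P_in/V_p = 25.416/240 = 0.106 A.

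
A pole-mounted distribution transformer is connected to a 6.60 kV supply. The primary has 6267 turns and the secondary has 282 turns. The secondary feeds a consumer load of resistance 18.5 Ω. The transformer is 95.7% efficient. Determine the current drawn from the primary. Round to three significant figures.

I_p ≈ 0.755 A

V_s = 6600 × 282/6267 = 296.98 V.
I_s = V_s/R = 296.98/18.5 = 16.053 A.
P_out = V_s I_s = 296.98 × 16.053 = 4767.5 W.
P_in = P_out/η = 4767.5/0.957 = 4981.8 W.
I_p = P_in/V_p = 4981.8/6600 = 0.755 A.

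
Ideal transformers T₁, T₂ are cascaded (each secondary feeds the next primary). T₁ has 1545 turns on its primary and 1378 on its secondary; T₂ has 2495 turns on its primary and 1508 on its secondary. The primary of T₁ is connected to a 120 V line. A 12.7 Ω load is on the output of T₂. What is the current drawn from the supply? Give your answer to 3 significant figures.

Secondary of T₁: V = 120.00 × 1378/1545 = 107.03 V.
Secondary of T₂: V = 107.03 × 1508/2495 = 64.689 V.
I_load = 64.689/12.7 = 5.0936 A, so P_out = 64.689 × 5.0936 = 329.50 W.
All ideal ⇒ P_in = P_out, so I_supply = 329.50/120 = 2.75 A.

I_supply ≈ 2.75 A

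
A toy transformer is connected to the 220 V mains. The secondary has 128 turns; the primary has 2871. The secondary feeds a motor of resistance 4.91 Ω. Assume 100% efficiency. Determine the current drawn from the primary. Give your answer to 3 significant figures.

I_p ≈ 0.0891 A

V_s = V_p × N_s/N_p = 220 × 128/2871 = 9.8084 V.
I_s = V_s/R = 9.8084/4.91 = 1.9976 A.
For an ideal transformer I_p N_p = I_s N_s, so I_p = 1.9976 × 128/2871 = 0.0891 A.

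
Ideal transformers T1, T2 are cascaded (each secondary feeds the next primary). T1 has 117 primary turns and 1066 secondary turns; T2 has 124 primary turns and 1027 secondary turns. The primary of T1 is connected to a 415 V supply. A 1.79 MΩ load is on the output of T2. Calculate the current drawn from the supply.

I_supply ≈ 1.32 A

Secondary of T1: V = 415.00 × 1066/117 = 3781.1 V.
Secondary of T2: V = 3781.1 × 1027/124 = 31316 V.
I_load = 31316/(1.79×10^6) = 0.017495 A, so P_out = 31316 × 0.017495 = 547.88 W.
All ideal ⇒ P_in = P_out, so I_supply = 547.88/415 = 1.32 A.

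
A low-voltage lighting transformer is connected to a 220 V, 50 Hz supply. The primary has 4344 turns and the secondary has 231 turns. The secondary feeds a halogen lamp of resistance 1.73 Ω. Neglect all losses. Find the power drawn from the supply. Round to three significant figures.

V_s = V_p × N_s/N_p = 220 × 231/4344 = 11.699 V.
I_s = V_s/R = 11.699/1.73 = 6.7624 A.
I_p = I_s × N_s/N_p = 6.7624 × 231/4344 = 0.35960 A.
P = V_p I_p = 220 × 0.35960 = 79.1 W.

P ≈ 79.1 W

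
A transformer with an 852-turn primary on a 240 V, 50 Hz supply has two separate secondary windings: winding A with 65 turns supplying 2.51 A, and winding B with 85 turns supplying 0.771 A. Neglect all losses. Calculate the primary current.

V_A = 240 × 65/852 = 18.310 V; V_B = 240 × 85/852 = 23.944 V.
P_out = V_A I_A + V_B I_B = 18.310×2.51 + 23.944×0.771 = 45.958 + 18.461 = 64.418 W.
Ideal ⇒ P_in = P_out, so I_p = P_out/V_p = 64.418/240 = 0.268 A.

I_p ≈ 0.268 A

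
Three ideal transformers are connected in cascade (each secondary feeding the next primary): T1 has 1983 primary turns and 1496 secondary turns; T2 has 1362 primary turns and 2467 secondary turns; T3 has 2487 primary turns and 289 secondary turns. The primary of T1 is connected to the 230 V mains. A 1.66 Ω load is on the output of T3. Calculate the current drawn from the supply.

Secondary of T1: V = 230.00 × 1496/1983 = 173.51 V.
Secondary of T2: V = 173.51 × 2467/1362 = 314.29 V.
Secondary of T3: V = 314.29 × 289/2487 = 36.522 V.
I_load = 36.522/1.66 = 22.001 A, so P_out = 36.522 × 22.001 = 803.51 W.
All ideal ⇒ P_in = P_out, so I_supply = 803.51/230 = 3.49 A.

I_supply ≈ 3.49 A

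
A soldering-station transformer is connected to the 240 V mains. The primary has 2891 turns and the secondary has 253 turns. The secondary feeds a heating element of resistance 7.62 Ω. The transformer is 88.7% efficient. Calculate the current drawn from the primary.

V_s = 240 × 253/2891 = 21.003 V.
I_s = V_s/R = 21.003/7.62 = 2.7563 A.
P_out = V_s I_s = 21.003 × 2.7563 = 57.891 W.
P_in = P_out/η = 57.891/0.887 = 65.266 W.
I_p = P_in/V_p = 65.266/240 = 0.272 A.

I_p ≈ 0.272 A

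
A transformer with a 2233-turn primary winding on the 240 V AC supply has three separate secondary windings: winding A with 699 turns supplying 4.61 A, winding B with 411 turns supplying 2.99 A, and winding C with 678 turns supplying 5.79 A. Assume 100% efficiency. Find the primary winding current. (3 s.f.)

I_p ≈ 3.75 A

V_A = 240 × 699/2233 = 75.128 V; V_B = 240 × 411/2233 = 44.174 V; V_C = 240 × 678/2233 = 72.871 V.
P_out = V_A I_A + V_B I_B + V_C I_C = 75.128×4.61 + 44.174×2.99 + 72.871×5.79 = 346.34 + 132.08 + 421.92 = 900.34 W.
Ideal ⇒ P_in = P_out, so I_p = P_out/V_p = 900.34/240 = 3.75 A.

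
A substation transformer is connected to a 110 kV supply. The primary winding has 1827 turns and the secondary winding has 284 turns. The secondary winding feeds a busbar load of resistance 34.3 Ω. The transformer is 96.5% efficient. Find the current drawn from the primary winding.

V_s = 110000 × 284/1827 = 17099 V.
I_s = V_s/R = 17099/34.3 = 498.52 A.
P_out = V_s I_s = 17099 × 498.52 = 8.5241×10^6 W.
P_in = P_out/η = 8.5241×10^6/0.965 = 8.8333×10^6 W.
I_p = P_in/V_p = 8.8333×10^6/110000 = 80.3 A.

I_p ≈ 80.3 A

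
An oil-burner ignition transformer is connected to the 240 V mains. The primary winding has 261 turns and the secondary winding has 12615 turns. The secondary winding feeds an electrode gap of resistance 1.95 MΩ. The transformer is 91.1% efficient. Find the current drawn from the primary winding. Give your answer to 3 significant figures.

V_s = 240 × 12615/261 = 11600 V.
I_s = V_s/R = 11600/(1.95×10^6) = 0.0059487 A.
P_out = V_s I_s = 11600 × 0.0059487 = 69.005 W.
P_in = P_out/η = 69.005/0.911 = 75.747 W.
I_p = P_in/V_p = 75.747/240 = 0.316 A.

I_p ≈ 0.316 A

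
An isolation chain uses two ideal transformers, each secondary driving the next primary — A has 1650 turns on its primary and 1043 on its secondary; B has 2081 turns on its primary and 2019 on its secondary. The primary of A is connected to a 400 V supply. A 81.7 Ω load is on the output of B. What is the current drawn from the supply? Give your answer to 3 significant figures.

Secondary of A: V = 400.00 × 1043/1650 = 252.85 V.
Secondary of B: V = 252.85 × 2019/2081 = 245.32 V.
I_load = 245.32/81.7 = 3.0026 A, so P_out = 245.32 × 3.0026 = 736.59 W.
All ideal ⇒ P_in = P_out, so I_supply = 736.59/400 = 1.84 A.

I_supply ≈ 1.84 A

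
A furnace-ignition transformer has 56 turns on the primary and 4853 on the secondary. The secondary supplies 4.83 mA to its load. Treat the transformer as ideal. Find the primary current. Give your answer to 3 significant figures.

I_p ≈ 0.419 A

For an ideal transformer I_p/I_s = N_s/N_p, so I_p = 0.00483 × 4853/56 = 0.419 A.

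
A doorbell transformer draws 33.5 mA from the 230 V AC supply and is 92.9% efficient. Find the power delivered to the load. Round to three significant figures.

P_in = V_p I_p = 230 × 0.0335 = 7.7050 W.
P_out = η P_in = 0.929 × 7.7050 = 7.16 W.

P_out ≈ 7.16 W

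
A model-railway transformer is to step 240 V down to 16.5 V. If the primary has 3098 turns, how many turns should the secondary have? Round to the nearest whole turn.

N_s = 213 turns

N_s/N_p = V_s/V_p, so N_s = 3098 × 16.5/240 = 213.0 ≈ 213 turns.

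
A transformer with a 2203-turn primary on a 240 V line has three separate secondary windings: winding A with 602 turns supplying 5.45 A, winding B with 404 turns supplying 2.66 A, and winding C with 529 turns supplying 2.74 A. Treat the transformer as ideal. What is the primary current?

V_A = 240 × 602/2203 = 65.583 V; V_B = 240 × 404/2203 = 44.013 V; V_C = 240 × 529/2203 = 57.631 V.
P_out = V_A I_A + V_B I_B + V_C I_C = 65.583×5.45 + 44.013×2.66 + 57.631×2.74 = 357.43 + 117.07 + 157.91 = 632.41 W.
Ideal ⇒ P_in = P_out, so I_p = P_out/V_p = 632.41/240 = 2.64 A.

I_p ≈ 2.64 A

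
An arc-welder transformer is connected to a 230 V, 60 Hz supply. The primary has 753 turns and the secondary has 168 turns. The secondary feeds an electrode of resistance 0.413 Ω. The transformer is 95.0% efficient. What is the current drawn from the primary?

I_p ≈ 29.2 A

V_s = 230 × 168/753 = 51.315 V.
I_s = V_s/R = 51.315/0.413 = 124.25 A.
P_out = V_s I_s = 51.315 × 124.25 = 6375.8 W.
P_in = P_out/η = 6375.8/0.950 = 6711.4 W.
I_p = P_in/V_p = 6711.4/230 = 29.2 A.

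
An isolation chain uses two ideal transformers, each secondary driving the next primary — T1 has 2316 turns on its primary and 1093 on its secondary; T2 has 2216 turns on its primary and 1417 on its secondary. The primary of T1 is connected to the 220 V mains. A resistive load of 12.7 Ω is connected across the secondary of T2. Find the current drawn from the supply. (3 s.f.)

I_supply ≈ 1.58 A

Secondary of T1: V = 220.00 × 1093/2316 = 103.83 V.
Secondary of T2: V = 103.83 × 1417/2216 = 66.390 V.
I_load = 66.390/12.7 = 5.2276 A, so P_out = 66.390 × 5.2276 = 347.06 W.
All ideal ⇒ P_in = P_out, so I_supply = 347.06/220 = 1.58 A.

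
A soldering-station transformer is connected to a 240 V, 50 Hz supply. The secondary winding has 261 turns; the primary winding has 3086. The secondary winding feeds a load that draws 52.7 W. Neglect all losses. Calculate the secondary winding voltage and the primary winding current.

V_s ≈ 20.3 V, I_p ≈ 0.220 A

V_s = V_p × N_s/N_p = 240 × 261/3086 = 20.298 V.
I_s = P/V_s = 52.7/20.298 = 2.5963 A.
I_p = I_s × N_s/N_p = 2.5963 × 261/3086 = 0.220 A.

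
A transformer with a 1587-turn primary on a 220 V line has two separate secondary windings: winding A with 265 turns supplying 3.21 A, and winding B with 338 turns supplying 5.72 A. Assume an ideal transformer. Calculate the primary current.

I_p ≈ 1.75 A

V_A = 220 × 265/1587 = 36.736 V; V_B = 220 × 338/1587 = 46.856 V.
P_out = V_A I_A + V_B I_B = 36.736×3.21 + 46.856×5.72 = 117.92 + 268.01 = 385.94 W.
Ideal ⇒ P_in = P_out, so I_p = P_out/V_p = 385.94/220 = 1.75 A.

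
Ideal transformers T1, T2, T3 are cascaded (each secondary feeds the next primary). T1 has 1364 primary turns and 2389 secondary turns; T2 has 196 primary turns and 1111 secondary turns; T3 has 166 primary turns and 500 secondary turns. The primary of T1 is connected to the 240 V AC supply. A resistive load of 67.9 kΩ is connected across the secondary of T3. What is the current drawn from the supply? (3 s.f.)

I_supply ≈ 3.16 A

Secondary of T1: V = 240.00 × 2389/1364 = 420.35 V.
Secondary of T2: V = 420.35 × 1111/196 = 2382.7 V.
Secondary of T3: V = 2382.7 × 500/166 = 7176.8 V.
I_load = 7176.8/67900 = 0.10570 A, so P_out = 7176.8 × 0.10570 = 758.57 W.
All ideal ⇒ P_in = P_out, so I_supply = 758.57/240 = 3.16 A.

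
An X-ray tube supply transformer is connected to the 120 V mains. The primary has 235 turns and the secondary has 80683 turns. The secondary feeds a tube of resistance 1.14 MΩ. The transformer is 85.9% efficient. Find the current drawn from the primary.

I_p ≈ 14.4 A

V_s = 120 × 80683/235 = 41200 V.
I_s = V_s/R = 41200/(1.14×10^6) = 0.036140 A.
P_out = V_s I_s = 41200 × 0.036140 = 1489.0 W.
P_in = P_out/η = 1489.0/0.859 = 1733.4 W.
I_p = P_in/V_p = 1733.4/120 = 14.4 A.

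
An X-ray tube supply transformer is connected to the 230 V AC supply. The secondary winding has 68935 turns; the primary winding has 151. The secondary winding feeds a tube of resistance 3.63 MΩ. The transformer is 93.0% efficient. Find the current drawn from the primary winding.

V_s = 230 × 68935/151 = 105000 V.
I_s = V_s/R = 105000/(3.63×10^6) = 0.028926 A.
P_out = V_s I_s = 105000 × 0.028926 = 3037.2 W.
P_in = P_out/η = 3037.2/0.930 = 3265.8 W.
I_p = P_in/V_p = 3265.8/230 = 14.2 A.

I_p ≈ 14.2 A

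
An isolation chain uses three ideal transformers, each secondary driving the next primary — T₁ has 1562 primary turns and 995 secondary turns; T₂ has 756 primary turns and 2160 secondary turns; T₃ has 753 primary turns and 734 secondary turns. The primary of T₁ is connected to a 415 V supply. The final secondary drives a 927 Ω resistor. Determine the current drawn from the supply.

Secondary of T₁: V = 415.00 × 995/1562 = 264.36 V.
Secondary of T₂: V = 264.36 × 2160/756 = 755.30 V.
Secondary of T₃: V = 755.30 × 734/753 = 736.25 V.
I_load = 736.25/927 = 0.79422 A, so P_out = 736.25 × 0.79422 = 584.75 W.
All ideal ⇒ P_in = P_out, so I_supply = 584.75/415 = 1.41 A.

I_supply ≈ 1.41 A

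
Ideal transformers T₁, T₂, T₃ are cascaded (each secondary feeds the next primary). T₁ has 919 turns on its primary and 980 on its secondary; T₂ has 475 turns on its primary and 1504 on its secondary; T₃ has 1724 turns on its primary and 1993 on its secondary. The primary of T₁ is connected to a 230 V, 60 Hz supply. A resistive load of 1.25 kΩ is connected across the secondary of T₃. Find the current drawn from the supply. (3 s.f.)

After T₁: V = 230.00 × 980/919 = 245.27 V.
After T₂: V = 245.27 × 1504/475 = 776.59 V.
After T₃: V = 776.59 × 1993/1724 = 897.76 V.
I_load = 897.76/1250 = 0.71821 A, so P_out = 897.76 × 0.71821 = 644.79 W.
All ideal ⇒ P_in = P_out, so I_supply = 644.79/230 = 2.80 A.

I_supply ≈ 2.80 A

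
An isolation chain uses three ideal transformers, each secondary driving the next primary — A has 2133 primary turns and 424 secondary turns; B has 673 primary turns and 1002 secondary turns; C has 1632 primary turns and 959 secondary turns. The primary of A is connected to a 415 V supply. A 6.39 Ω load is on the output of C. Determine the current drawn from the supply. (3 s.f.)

I_supply ≈ 1.96 A

Secondary of A: V = 415.00 × 424/2133 = 82.494 V.
Secondary of B: V = 82.494 × 1002/673 = 122.82 V.
Secondary of C: V = 122.82 × 959/1632 = 72.173 V.
I_load = 72.173/6.39 = 11.295 A, so P_out = 72.173 × 11.295 = 815.17 W.
All ideal ⇒ P_in = P_out, so I_supply = 815.17/415 = 1.96 A.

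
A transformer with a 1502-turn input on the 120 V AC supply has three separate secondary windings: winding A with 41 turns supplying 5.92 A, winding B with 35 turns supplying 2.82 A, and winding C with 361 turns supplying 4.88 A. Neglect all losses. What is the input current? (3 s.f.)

V_A = 120 × 41/1502 = 3.2756 V; V_B = 120 × 35/1502 = 2.7963 V; V_C = 120 × 361/1502 = 28.842 V.
P_out = V_A I_A + V_B I_B + V_C I_C = 3.2756×5.92 + 2.7963×2.82 + 28.842×4.88 = 19.392 + 7.8855 + 140.75 = 168.02 W.
Ideal ⇒ P_in = P_out, so I_in = P_out/V_in = 168.02/120 = 1.40 A.

I_in ≈ 1.40 A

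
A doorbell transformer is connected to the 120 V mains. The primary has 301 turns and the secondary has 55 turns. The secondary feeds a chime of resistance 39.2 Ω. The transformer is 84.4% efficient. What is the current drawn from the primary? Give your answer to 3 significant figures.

V_s = 120 × 55/301 = 21.927 V.
I_s = V_s/R = 21.927/39.2 = 0.55936 A.
P_out = V_s I_s = 21.927 × 0.55936 = 12.265 W.
P_in = P_out/η = 12.265/0.844 = 14.532 W.
I_p = P_in/V_p = 14.532/120 = 0.121 A.

I_p ≈ 0.121 A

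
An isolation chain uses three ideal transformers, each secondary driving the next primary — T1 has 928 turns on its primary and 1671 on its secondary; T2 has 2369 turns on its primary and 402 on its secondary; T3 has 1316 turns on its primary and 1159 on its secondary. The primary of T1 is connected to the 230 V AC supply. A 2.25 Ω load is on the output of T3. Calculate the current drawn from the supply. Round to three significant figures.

After T1: V = 230.00 × 1671/928 = 414.15 V.
After T2: V = 414.15 × 402/2369 = 70.278 V.
After T3: V = 70.278 × 1159/1316 = 61.893 V.
I_load = 61.893/2.25 = 27.508 A, so P_out = 61.893 × 27.508 = 1702.6 W.
All ideal ⇒ P_in = P_out, so I_supply = 1702.6/230 = 7.40 A.

I_supply ≈ 7.40 A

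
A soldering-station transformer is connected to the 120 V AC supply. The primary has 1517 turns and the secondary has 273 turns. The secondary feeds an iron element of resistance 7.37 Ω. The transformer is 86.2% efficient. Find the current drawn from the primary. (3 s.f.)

V_s = 120 × 273/1517 = 21.595 V.
I_s = V_s/R = 21.595/7.37 = 2.9302 A.
P_out = V_s I_s = 21.595 × 2.9302 = 63.277 W.
P_in = P_out/η = 63.277/0.862 = 73.408 W.
I_p = P_in/V_p = 73.408/120 = 0.612 A.

I_p ≈ 0.612 A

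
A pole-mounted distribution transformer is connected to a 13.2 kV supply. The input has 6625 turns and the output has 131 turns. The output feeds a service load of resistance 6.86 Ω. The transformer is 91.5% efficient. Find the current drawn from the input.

V_out = 13200 × 131/6625 = 261.01 V.
I_out = V_out/R = 261.01/6.86 = 38.048 A.
P_out = V_out I_out = 261.01 × 38.048 = 9931.0 W.
P_in = P_out/η = 9931.0/0.915 = 10854 W.
I_in = P_in/V_in = 10854/13200 = 0.822 A.

I_in ≈ 0.822 A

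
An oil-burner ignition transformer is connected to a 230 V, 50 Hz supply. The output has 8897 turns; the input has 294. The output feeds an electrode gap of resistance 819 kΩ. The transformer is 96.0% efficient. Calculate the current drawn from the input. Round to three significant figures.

I_in ≈ 0.268 A

V_out = 230 × 8897/294 = 6960.2 V.
I_out = V_out/R = 6960.2/819000 = 0.0084985 A.
P_out = V_out I_out = 6960.2 × 0.0084985 = 59.151 W.
P_in = P_out/η = 59.151/0.960 = 61.616 W.
I_in = P_in/V_in = 61.616/230 = 0.268 A.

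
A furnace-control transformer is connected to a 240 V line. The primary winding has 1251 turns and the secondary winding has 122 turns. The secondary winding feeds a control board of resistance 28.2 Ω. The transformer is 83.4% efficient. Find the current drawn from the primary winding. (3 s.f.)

I_p ≈ 0.0971 A

V_s = 240 × 122/1251 = 23.405 V.
I_s = V_s/R = 23.405/28.2 = 0.82997 A.
P_out = V_s I_s = 23.405 × 0.82997 = 19.426 W.
P_in = P_out/η = 19.426/0.834 = 23.292 W.
I_p = P_in/V_p = 23.292/240 = 0.0971 A.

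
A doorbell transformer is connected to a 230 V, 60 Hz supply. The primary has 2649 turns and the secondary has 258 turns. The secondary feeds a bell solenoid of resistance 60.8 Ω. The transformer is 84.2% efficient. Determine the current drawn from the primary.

I_p ≈ 0.0426 A

V_s = 230 × 258/2649 = 22.401 V.
I_s = V_s/R = 22.401/60.8 = 0.36844 A.
P_out = V_s I_s = 22.401 × 0.36844 = 8.2533 W.
P_in = P_out/η = 8.2533/0.842 = 9.8020 W.
I_p = P_in/V_p = 9.8020/230 = 0.0426 A.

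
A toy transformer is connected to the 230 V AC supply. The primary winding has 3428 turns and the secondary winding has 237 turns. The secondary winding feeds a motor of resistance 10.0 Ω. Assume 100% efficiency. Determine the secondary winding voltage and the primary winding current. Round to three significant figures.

V_s = V_p × N_s/N_p = 230 × 237/3428 = 15.901 V.
I_s = V_s/R = 15.901/10.0 = 1.5901 A.
I_p = I_s × N_s/N_p = 1.5901 × 237/3428 = 0.110 A.

V_s ≈ 15.9 V, I_p ≈ 0.110 A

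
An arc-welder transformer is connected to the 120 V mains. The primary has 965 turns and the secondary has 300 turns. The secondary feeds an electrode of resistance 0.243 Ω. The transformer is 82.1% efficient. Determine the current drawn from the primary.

V_s = 120 × 300/965 = 37.306 V.
I_s = V_s/R = 37.306/0.243 = 153.52 A.
P_out = V_s I_s = 37.306 × 153.52 = 5727.2 W.
P_in = P_out/η = 5727.2/0.821 = 6975.9 W.
I_p = P_in/V_p = 6975.9/120 = 58.1 A.

I_p ≈ 58.1 A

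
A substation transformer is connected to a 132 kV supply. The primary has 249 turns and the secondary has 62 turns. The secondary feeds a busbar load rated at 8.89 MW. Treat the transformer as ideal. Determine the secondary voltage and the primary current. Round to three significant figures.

V_s ≈ 32900 V, I_p ≈ 67.3 A

V_s = V_p × N_s/N_p = 132000 × 62/249 = 32867 V.
I_s = P/V_s = 8.89×10^6/32867 = 270.48 A.
I_p = I_s × N_s/N_p = 270.48 × 62/249 = 67.3 A.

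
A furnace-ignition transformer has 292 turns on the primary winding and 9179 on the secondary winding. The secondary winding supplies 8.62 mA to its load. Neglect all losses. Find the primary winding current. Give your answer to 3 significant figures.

I_p ≈ 0.271 A

For an ideal transformer I_p/I_s = N_s/N_p, so I_p = 0.00862 × 9179/292 = 0.271 A.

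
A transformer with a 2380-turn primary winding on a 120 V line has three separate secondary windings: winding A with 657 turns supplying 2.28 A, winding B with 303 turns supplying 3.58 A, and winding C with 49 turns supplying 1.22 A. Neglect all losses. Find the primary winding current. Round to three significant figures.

I_p ≈ 1.11 A

V_A = 120 × 657/2380 = 33.126 V; V_B = 120 × 303/2380 = 15.277 V; V_C = 120 × 49/2380 = 2.4706 V.
P_out = V_A I_A + V_B I_B + V_C I_C = 33.126×2.28 + 15.277×3.58 + 2.4706×1.22 = 75.527 + 54.693 + 3.0141 = 133.23 W.
Ideal ⇒ P_in = P_out, so I_p = P_out/V_p = 133.23/120 = 1.11 A.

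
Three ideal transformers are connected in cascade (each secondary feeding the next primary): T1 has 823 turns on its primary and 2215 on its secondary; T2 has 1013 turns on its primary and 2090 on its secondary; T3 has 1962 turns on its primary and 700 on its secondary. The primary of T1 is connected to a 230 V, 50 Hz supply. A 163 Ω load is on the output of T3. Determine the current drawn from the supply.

I_supply ≈ 5.54 A

Secondary of T1: V = 230.00 × 2215/823 = 619.02 V.
Secondary of T2: V = 619.02 × 2090/1013 = 1277.1 V.
Secondary of T3: V = 1277.1 × 700/1962 = 455.66 V.
I_load = 455.66/163 = 2.7954 A, so P_out = 455.66 × 2.7954 = 1273.8 W.
All ideal ⇒ P_in = P_out, so I_supply = 1273.8/230 = 5.54 A.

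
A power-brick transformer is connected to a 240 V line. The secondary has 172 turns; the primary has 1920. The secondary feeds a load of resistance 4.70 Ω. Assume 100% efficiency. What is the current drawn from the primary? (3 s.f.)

V_s = V_p × N_s/N_p = 240 × 172/1920 = 21.500 V.
I_s = V_s/R = 21.500/4.70 = 4.5745 A.
For an ideal transformer I_p N_p = I_s N_s, so I_p = 4.5745 × 172/1920 = 0.410 A.

I_p ≈ 0.410 A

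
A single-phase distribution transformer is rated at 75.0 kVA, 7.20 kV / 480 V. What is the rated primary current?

I_p = S/V_p = 75000/7200 = 10.4 A.

I_p ≈ 10.4 A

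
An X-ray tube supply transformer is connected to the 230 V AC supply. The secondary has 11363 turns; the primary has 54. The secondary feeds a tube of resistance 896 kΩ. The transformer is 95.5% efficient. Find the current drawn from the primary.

I_p ≈ 11.9 A

V_s = 230 × 11363/54 = 48398 V.
I_s = V_s/R = 48398/896000 = 0.054016 A.
P_out = V_s I_s = 48398 × 0.054016 = 2614.2 W.
P_in = P_out/η = 2614.2/0.955 = 2737.4 W.
I_p = P_in/V_p = 2737.4/230 = 11.9 A.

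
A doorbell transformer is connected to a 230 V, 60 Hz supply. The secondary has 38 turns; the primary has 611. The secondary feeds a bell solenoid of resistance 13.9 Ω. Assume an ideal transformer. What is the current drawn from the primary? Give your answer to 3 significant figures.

V_s = V_p × N_s/N_p = 230 × 38/611 = 14.304 V.
I_s = V_s/R = 14.304/13.9 = 1.0291 A.
For an ideal transformer I_p N_p = I_s N_s, so I_p = 1.0291 × 38/611 = 0.0640 A.

I_p ≈ 0.0640 A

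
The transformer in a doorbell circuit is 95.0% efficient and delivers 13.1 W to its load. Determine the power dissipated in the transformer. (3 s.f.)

P_loss ≈ 0.689 W

P_in = P_out/η = 13.1/0.950 = 13.7895 W.
P_loss = P_in − P_out = 13.7895 − 13.1 = 0.689 W.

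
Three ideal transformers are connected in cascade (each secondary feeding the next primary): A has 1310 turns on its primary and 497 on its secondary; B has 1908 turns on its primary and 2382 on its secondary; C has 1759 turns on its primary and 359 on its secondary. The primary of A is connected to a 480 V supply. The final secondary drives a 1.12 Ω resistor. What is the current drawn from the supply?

Secondary of A: V = 480.00 × 497/1310 = 182.11 V.
Secondary of B: V = 182.11 × 2382/1908 = 227.35 V.
Secondary of C: V = 227.35 × 359/1759 = 46.400 V.
I_load = 46.400/1.12 = 41.429 A, so P_out = 46.400 × 41.429 = 1922.3 W.
All ideal ⇒ P_in = P_out, so I_supply = 1922.3/480 = 4.00 A.

I_supply ≈ 4.00 A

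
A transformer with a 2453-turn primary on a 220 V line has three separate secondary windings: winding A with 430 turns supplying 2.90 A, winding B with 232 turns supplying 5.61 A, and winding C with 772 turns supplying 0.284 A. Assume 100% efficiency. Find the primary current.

V_A = 220 × 430/2453 = 38.565 V; V_B = 220 × 232/2453 = 20.807 V; V_C = 220 × 772/2453 = 69.238 V.
P_out = V_A I_A + V_B I_B + V_C I_C = 38.565×2.90 + 20.807×5.61 + 69.238×0.284 = 111.84 + 116.73 + 19.663 = 248.23 W.
Ideal ⇒ P_in = P_out, so I_p = P_out/V_p = 248.23/220 = 1.13 A.

I_p ≈ 1.13 A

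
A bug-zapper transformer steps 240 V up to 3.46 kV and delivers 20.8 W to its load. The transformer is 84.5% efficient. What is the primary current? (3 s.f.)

I_p ≈ 0.103 A

P_in = P_out/η = 20.8/0.845 = 24.615 W.
I_p = P_in/V_p = 24.615/240 = 0.103 A.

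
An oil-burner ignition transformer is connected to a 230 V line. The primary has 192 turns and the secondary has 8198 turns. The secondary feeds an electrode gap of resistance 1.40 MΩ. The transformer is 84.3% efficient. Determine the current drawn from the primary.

V_s = 230 × 8198/192 = 9820.5 V.
I_s = V_s/R = 9820.5/(1.40×10^6) = 0.0070147 A.
P_out = V_s I_s = 9820.5 × 0.0070147 = 68.888 W.
P_in = P_out/η = 68.888/0.843 = 81.717 W.
I_p = P_in/V_p = 81.717/230 = 0.355 A.

I_p ≈ 0.355 A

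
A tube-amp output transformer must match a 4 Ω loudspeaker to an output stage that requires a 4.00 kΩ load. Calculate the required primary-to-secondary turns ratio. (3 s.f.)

Z_p/Z_s = (N_p/N_s)², so N_p/N_s = √(4000/4) = √1000 = 31.6.

N_p/N_s ≈ 31.6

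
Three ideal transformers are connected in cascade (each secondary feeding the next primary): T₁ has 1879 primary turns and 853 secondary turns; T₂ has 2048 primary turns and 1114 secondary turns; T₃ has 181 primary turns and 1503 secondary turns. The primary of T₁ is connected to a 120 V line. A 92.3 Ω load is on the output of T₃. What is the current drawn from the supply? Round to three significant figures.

I_supply ≈ 5.47 A

Secondary of T₁: V = 120.00 × 853/1879 = 54.476 V.
Secondary of T₂: V = 54.476 × 1114/2048 = 29.632 V.
Secondary of T₃: V = 29.632 × 1503/181 = 246.06 V.
I_load = 246.06/92.3 = 2.6659 A, so P_out = 246.06 × 2.6659 = 655.96 W.
All ideal ⇒ P_in = P_out, so I_supply = 655.96/120 = 5.47 A.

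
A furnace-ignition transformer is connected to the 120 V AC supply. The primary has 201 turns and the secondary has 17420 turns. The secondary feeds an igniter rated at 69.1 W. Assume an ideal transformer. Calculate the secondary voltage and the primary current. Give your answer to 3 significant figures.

V_s ≈ 10400 V, I_p ≈ 0.576 A

V_s = V_p × N_s/N_p = 120 × 17420/201 = 10400 V.
I_s = P/V_s = 69.1/10400 = 0.0066442 A.
I_p = I_s × N_s/N_p = 0.0066442 × 17420/201 = 0.576 A.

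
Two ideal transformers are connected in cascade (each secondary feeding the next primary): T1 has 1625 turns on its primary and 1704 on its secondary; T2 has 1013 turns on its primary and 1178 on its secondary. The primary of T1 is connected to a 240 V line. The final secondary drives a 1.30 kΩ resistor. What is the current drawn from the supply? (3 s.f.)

I_supply ≈ 0.275 A

After T1: V = 240.00 × 1704/1625 = 251.67 V.
After T2: V = 251.67 × 1178/1013 = 292.66 V.
I_load = 292.66/1300 = 0.22512 A, so P_out = 292.66 × 0.22512 = 65.885 W.
All ideal ⇒ P_in = P_out, so I_supply = 65.885/240 = 0.275 A.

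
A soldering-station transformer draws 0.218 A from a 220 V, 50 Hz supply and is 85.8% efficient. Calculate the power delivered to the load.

P_in = V_p I_p = 220 × 0.218 = 47.960 W.
P_out = η P_in = 0.858 × 47.960 = 41.1 W.

P_out ≈ 41.1 W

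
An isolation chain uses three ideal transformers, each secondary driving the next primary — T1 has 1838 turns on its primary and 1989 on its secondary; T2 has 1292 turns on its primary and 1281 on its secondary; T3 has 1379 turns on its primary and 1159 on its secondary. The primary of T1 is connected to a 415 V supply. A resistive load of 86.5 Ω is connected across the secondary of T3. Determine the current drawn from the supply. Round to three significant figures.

After T1: V = 415.00 × 1989/1838 = 449.09 V.
After T2: V = 449.09 × 1281/1292 = 445.27 V.
After T3: V = 445.27 × 1159/1379 = 374.23 V.
I_load = 374.23/86.5 = 4.3264 A, so P_out = 374.23 × 4.3264 = 1619.1 W.
All ideal ⇒ P_in = P_out, so I_supply = 1619.1/415 = 3.90 A.

I_supply ≈ 3.90 A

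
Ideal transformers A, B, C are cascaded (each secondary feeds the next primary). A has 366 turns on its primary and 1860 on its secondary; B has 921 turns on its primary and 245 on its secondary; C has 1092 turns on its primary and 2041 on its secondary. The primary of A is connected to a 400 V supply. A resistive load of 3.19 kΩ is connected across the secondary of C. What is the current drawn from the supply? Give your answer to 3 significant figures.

I_supply ≈ 0.801 A

Secondary of A: V = 400.00 × 1860/366 = 2032.8 V.
Secondary of B: V = 2032.8 × 245/921 = 540.75 V.
Secondary of C: V = 540.75 × 2041/1092 = 1010.7 V.
I_load = 1010.7/3190 = 0.31683 A, so P_out = 1010.7 × 0.31683 = 320.22 W.
All ideal ⇒ P_in = P_out, so I_supply = 320.22/400 = 0.801 A.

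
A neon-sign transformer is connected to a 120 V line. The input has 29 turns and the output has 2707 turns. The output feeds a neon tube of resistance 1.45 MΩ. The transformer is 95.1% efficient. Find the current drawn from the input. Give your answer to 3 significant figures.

V_out = 120 × 2707/29 = 11201 V.
I_out = V_out/R = 11201/(1.45×10^6) = 0.0077251 A.
P_out = V_out I_out = 11201 × 0.0077251 = 86.532 W.
P_in = P_out/η = 86.532/0.951 = 90.990 W.
I_in = P_in/V_in = 90.990/120 = 0.758 A.

I_in ≈ 0.758 A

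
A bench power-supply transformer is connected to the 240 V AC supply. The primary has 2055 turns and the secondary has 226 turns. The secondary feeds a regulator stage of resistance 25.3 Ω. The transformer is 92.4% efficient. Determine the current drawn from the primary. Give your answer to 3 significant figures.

V_s = 240 × 226/2055 = 26.394 V.
I_s = V_s/R = 26.394/25.3 = 1.0432 A.
P_out = V_s I_s = 26.394 × 1.0432 = 27.536 W.
P_in = P_out/η = 27.536/0.924 = 29.800 W.
I_p = P_in/V_p = 29.800/240 = 0.124 A.

I_p ≈ 0.124 A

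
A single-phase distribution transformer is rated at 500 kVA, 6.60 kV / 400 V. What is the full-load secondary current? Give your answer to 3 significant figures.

I_s ≈ 1250 A

I_s = S/V_s = 500000/400 = 1250 A.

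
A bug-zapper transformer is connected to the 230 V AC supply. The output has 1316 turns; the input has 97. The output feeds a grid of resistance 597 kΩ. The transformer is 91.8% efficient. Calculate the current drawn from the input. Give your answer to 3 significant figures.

I_in ≈ 0.0772 A

V_out = 230 × 1316/97 = 3120.4 V.
I_out = V_out/R = 3120.4/597000 = 0.0052268 A.
P_out = V_out I_out = 3120.4 × 0.0052268 = 16.310 W.
P_in = P_out/η = 16.310/0.918 = 17.767 W.
I_in = P_in/V_in = 17.767/230 = 0.0772 A.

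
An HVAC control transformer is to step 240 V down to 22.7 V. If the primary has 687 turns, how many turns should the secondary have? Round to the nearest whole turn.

N_s/N_p = V_s/V_p, so N_s = 687 × 22.7/240 = 65.0 ≈ 65 turns.

N_s = 65 turns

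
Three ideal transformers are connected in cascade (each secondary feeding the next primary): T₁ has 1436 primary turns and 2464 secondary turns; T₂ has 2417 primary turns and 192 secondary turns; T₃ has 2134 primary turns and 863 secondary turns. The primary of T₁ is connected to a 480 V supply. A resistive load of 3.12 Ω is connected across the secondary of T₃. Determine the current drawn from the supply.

I_supply ≈ 0.467 A

Secondary of T₁: V = 480.00 × 2464/1436 = 823.62 V.
Secondary of T₂: V = 823.62 × 192/2417 = 65.426 V.
Secondary of T₃: V = 65.426 × 863/2134 = 26.459 V.
I_load = 26.459/3.12 = 8.4804 A, so P_out = 26.459 × 8.4804 = 224.38 W.
All ideal ⇒ P_in = P_out, so I_supply = 224.38/480 = 0.467 A.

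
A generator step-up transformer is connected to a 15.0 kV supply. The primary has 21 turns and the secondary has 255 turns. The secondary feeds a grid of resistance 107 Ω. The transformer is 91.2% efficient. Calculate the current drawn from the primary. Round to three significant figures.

V_s = 15000 × 255/21 = 182140 V.
I_s = V_s/R = 182140/107 = 1702.3 A.
P_out = V_s I_s = 182140 × 1702.3 = 3.1006×10^8 W.
P_in = P_out/η = 3.1006×10^8/0.912 = 3.3997×10^8 W.
I_p = P_in/V_p = 3.3997×10^8/15000 = 22700 A.

I_p ≈ 22700 A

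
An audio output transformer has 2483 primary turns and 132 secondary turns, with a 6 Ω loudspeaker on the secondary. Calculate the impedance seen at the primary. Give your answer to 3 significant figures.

Z_p = (N_p/N_s)² × Z_s = (2483/132)² × 6 = 2120 Ω.

Z_p ≈ 2120 Ω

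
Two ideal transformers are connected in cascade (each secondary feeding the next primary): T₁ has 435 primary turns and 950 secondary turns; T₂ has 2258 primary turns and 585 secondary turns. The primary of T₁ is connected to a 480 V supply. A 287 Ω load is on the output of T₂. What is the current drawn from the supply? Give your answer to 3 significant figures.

After T₁: V = 480.00 × 950/435 = 1048.3 V.
After T₂: V = 1048.3 × 585/2258 = 271.59 V.
I_load = 271.59/287 = 0.94629 A, so P_out = 271.59 × 0.94629 = 257.00 W.
All ideal ⇒ P_in = P_out, so I_supply = 257.00/480 = 0.535 A.

I_supply ≈ 0.535 A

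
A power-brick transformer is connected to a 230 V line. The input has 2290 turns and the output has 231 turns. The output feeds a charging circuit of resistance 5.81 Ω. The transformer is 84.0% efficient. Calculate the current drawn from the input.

V_out = 230 × 231/2290 = 23.201 V.
I_out = V_out/R = 23.201/5.81 = 3.9933 A.
P_out = V_out I_out = 23.201 × 3.9933 = 92.647 W.
P_in = P_out/η = 92.647/0.840 = 110.29 W.
I_in = P_in/V_in = 110.29/230 = 0.480 A.

I_in ≈ 0.480 A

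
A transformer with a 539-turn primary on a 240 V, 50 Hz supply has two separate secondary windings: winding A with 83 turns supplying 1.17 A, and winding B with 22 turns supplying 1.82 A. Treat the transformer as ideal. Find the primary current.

I_p ≈ 0.254 A

V_A = 240 × 83/539 = 36.957 V; V_B = 240 × 22/539 = 9.7959 V.
P_out = V_A I_A + V_B I_B = 36.957×1.17 + 9.7959×1.82 = 43.240 + 17.829 = 61.069 W.
Ideal ⇒ P_in = P_out, so I_p = P_out/V_p = 61.069/240 = 0.254 A.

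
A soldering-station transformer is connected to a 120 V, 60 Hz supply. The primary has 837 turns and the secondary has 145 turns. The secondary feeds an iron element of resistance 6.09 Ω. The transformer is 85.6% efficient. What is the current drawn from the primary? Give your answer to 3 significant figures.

V_s = 120 × 145/837 = 20.789 V.
I_s = V_s/R = 20.789/6.09 = 3.4136 A.
P_out = V_s I_s = 20.789 × 3.4136 = 70.963 W.
P_in = P_out/η = 70.963/0.856 = 82.900 W.
I_p = P_in/V_p = 82.900/120 = 0.691 A.

I_p ≈ 0.691 A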